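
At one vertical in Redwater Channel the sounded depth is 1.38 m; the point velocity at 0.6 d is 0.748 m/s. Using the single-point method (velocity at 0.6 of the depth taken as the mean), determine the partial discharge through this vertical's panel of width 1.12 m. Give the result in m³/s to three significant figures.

1.16 m³/s

v̄ = v₀.₆ = 0.748 m/s
q = v̄ × d × w = 0.7480 × 1.38 × 1.12 = 1.156 m³/s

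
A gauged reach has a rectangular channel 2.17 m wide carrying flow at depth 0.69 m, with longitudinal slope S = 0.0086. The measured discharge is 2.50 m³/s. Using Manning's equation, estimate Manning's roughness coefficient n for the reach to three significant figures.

A = b·y = 2.17 × 0.69 = 1.497 m²
P = b + 2y = 2.17 + 2×0.69 = 3.550 m
R = A/P = 1.497/3.550 = 0.4218 m
n = (1/Q)·A·R^(2/3)·S^(1/2) = (1/2.50) × 1.497 × 0.5624 × 0.09274 = 0.03124

0.0312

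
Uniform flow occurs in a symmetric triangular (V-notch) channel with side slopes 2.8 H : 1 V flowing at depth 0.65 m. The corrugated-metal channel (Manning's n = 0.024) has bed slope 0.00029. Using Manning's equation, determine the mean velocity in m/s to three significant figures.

A = z·y² = 2.8×0.65² = 1.183 m²
P = 2y√(1+z²) = 2×0.65×√(1+2.8²) = 3.865 m
R = A/P = 1.183/3.865 = 0.3061 m
Q = (1/n)·A·R^(2/3)·S^(1/2) = (1/0.024) × 1.183 × 0.3061^(2/3) × 0.00029^(1/2) = 0.3812 m³/s
V = Q/A = 0.3812/1.183 = 0.3223 m/s

0.322 m/s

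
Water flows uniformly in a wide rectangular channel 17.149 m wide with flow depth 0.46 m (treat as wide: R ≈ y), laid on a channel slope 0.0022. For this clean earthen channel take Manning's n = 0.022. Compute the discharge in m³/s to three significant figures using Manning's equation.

10.0 m³/s

A = b·y = 17.149 × 0.46 = 7.889 m²
Wide channel: R ≈ y = 0.46 m
Q = (1/n)·A·R^(2/3)·S^(1/2) = (1/0.022) × 7.889 × 0.4600^(2/3) × 0.0022^(1/2) = 10.02 m³/s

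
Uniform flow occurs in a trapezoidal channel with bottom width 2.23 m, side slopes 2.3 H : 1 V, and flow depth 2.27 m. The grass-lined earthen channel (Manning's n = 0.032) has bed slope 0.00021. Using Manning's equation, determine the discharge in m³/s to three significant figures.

8.85 m³/s

A = (b + z·y)·y = (2.23 + 2.3×2.27)×2.27 = 16.91 m²
P = b + 2y√(1+z²) = 2.23 + 2×2.27×√(1+2.3²) = 13.62 m
R = A/P = 16.91/13.62 = 1.242 m
Q = (1/n)·A·R^(2/3)·S^(1/2) = (1/0.032) × 16.91 × 1.242^(2/3) × 0.00021^(1/2) = 8.851 m³/s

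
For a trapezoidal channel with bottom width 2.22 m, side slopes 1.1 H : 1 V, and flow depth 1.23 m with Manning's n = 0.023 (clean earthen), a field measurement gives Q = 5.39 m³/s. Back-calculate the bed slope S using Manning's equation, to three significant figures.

0.00117

A = (b + z·y)·y = (2.22 + 1.1×1.23)×1.23 = 4.395 m²
P = b + 2y√(1+z²) = 2.22 + 2×1.23×√(1+1.1²) = 5.877 m
R = A/P = 4.395/5.877 = 0.7478 m
S = (Q·n / (1·A·R^(2/3)))² = (5.39×0.023 / (1×4.395×0.8239))² = 0.001172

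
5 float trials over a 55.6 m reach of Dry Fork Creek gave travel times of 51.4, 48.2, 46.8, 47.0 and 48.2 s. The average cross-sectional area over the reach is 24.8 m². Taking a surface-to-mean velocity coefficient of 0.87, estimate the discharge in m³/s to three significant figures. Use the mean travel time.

24.8 m³/s

t̄ = (51.4 + 48.2 + 46.8 + 47.0 + 48.2) / 5 = 48.32 s
v_surface = L / t̄ = 55.6 / 48.32 = 1.151 m/s
v_mean = 0.87 × 1.151 = 1.001 m/s
Q = A × v_mean = 24.8 × 1.001 = 24.83 m³/s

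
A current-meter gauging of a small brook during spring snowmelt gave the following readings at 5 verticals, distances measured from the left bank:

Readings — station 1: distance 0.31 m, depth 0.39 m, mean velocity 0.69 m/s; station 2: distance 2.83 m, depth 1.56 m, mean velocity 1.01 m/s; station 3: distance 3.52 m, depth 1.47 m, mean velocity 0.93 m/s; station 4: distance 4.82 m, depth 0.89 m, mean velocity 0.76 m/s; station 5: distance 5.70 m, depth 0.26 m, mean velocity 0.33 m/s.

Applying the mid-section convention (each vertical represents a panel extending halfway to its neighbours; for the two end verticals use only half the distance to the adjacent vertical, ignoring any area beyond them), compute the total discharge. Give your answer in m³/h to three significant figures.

w_1 = (2.83 − 0.31)/2 = 1.26 m; q_1 = 0.69 × 0.39 × 1.26 = 0.3391 m³/s
w_2 = (3.52 − 0.31)/2 = 1.605 m; q_2 = 1.01 × 1.56 × 1.605 = 2.529 m³/s
w_3 = (4.82 − 2.83)/2 = 0.995 m; q_3 = 0.93 × 1.47 × 0.995 = 1.360 m³/s
w_4 = (5.70 − 3.52)/2 = 1.09 m; q_4 = 0.76 × 0.89 × 1.09 = 0.7373 m³/s
w_5 = (5.70 − 4.82)/2 = 0.44 m; q_5 = 0.33 × 0.26 × 0.44 = 0.03775 m³/s
Q = Σ qᵢ = 5.003 m³/s
= 5.003 × 3600 = 18010 m³/h

18000 m³/h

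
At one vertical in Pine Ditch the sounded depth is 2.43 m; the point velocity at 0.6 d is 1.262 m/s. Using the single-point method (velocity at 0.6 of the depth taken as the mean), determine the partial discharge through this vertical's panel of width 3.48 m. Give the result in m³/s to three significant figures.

10.7 m³/s

v̄ = v₀.₆ = 1.262 m/s
q = v̄ × d × w = 1.262 × 2.43 × 3.48 = 10.67 m³/s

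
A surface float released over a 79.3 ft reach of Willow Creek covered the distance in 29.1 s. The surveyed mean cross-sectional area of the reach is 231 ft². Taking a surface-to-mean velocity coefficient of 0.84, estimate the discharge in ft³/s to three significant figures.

529 ft³/s

v_surface = L / t̄ = 79.3 / 29.1 = 2.725 ft/s
v_mean = 0.84 × 2.725 = 2.289 ft/s
Q = A × v_mean = 231 × 2.289 = 528.8 ft³/s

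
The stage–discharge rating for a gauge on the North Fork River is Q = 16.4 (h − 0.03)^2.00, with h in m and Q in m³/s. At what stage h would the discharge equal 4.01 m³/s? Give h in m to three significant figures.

h − h₀ = (Q/C)^(1/b) = (4.01/16.4)^(1/2.00) = 0.4945 m
h = 0.03 + 0.4945 = 0.5245 m

0.524 m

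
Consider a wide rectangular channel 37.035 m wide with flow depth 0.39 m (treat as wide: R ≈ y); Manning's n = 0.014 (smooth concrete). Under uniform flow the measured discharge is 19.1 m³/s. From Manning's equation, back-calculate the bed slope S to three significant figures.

A = b·y = 37.035 × 0.39 = 14.44 m²
Wide channel: R ≈ y = 0.39 m
S = (Q·n / (1·A·R^(2/3)))² = (19.1×0.014 / (1×14.44×0.5338))² = 0.001203

0.00120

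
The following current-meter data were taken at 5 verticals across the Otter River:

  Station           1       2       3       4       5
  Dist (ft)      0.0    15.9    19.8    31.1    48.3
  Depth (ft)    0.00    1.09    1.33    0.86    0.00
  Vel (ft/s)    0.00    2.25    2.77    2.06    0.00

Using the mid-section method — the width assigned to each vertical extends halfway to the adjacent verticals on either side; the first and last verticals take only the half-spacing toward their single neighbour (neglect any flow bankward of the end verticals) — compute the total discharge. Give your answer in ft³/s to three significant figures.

w_2 = (19.8 − 0.0)/2 = 9.9 ft; q_2 = 2.25 × 1.09 × 9.9 = 24.28 ft³/s
w_3 = (31.1 − 15.9)/2 = 7.6 ft; q_3 = 2.77 × 1.33 × 7.6 = 28.00 ft³/s
w_4 = (48.3 − 19.8)/2 = 14.25 ft; q_4 = 2.06 × 0.86 × 14.25 = 25.25 ft³/s
Stations 1, 5 contribute zero (depth or velocity is 0).
Q = Σ qᵢ = 77.52 ft³/s

77.5 ft³/s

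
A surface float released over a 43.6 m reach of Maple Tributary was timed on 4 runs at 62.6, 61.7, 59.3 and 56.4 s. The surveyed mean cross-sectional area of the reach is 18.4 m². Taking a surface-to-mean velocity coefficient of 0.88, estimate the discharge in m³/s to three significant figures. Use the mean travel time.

11.8 m³/s

t̄ = (62.6 + 61.7 + 59.3 + 56.4) / 4 = 60 s
v_surface = L / t̄ = 43.6 / 60 = 0.7267 m/s
v_mean = 0.88 × 0.7267 = 0.6395 m/s
Q = A × v_mean = 18.4 × 0.6395 = 11.77 m³/s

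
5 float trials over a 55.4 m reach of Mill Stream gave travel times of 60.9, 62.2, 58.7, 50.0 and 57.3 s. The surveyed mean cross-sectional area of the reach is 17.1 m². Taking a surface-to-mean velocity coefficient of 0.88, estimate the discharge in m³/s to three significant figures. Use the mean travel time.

14.4 m³/s

t̄ = (60.9 + 62.2 + 58.7 + 50.0 + 57.3) / 5 = 57.82 s
v_surface = L / t̄ = 55.4 / 57.82 = 0.9581 m/s
v_mean = 0.88 × 0.9581 = 0.8432 m/s
Q = A × v_mean = 17.1 × 0.8432 = 14.42 m³/s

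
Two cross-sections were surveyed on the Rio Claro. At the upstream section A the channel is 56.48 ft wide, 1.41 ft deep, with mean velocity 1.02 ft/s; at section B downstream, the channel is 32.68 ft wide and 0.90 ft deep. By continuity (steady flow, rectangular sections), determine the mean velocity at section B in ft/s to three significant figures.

2.76 ft/s

Q = A₁V₁ = (56.48×1.41) × 1.02 = 81.23 ft³/s
A₂ = 32.68 × 0.90 = 29.41 ft²
V₂ = Q/A₂ = 81.23/29.41 = 2.762 ft/s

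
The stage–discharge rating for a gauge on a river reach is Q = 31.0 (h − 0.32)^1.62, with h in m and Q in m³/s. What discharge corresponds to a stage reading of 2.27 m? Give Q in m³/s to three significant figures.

Q = 31.0 × (2.27 − 0.32)^1.62 = 31.0 × 1.95^1.62 = 91.46 m³/s

91.5 m³/s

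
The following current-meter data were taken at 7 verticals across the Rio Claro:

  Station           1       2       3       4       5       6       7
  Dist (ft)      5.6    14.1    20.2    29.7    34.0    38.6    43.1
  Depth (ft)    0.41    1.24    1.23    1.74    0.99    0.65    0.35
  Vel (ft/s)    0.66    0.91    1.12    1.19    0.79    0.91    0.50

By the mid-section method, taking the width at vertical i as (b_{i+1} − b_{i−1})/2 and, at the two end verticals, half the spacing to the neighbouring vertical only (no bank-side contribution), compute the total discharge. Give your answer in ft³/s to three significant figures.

41.0 ft³/s

w_1 = (14.1 − 5.6)/2 = 4.25 ft; q_1 = 0.66 × 0.41 × 4.25 = 1.150 ft³/s
w_2 = (20.2 − 5.6)/2 = 7.3 ft; q_2 = 0.91 × 1.24 × 7.3 = 8.237 ft³/s
w_3 = (29.7 − 14.1)/2 = 7.8 ft; q_3 = 1.12 × 1.23 × 7.8 = 10.75 ft³/s
w_4 = (34.0 − 20.2)/2 = 6.9 ft; q_4 = 1.19 × 1.74 × 6.9 = 14.29 ft³/s
w_5 = (38.6 − 29.7)/2 = 4.45 ft; q_5 = 0.79 × 0.99 × 4.45 = 3.480 ft³/s
w_6 = (43.1 − 34.0)/2 = 4.55 ft; q_6 = 0.91 × 0.65 × 4.55 = 2.691 ft³/s
w_7 = (43.1 − 38.6)/2 = 2.25 ft; q_7 = 0.50 × 0.35 × 2.25 = 0.3938 ft³/s
Q = Σ qᵢ = 40.99 ft³/s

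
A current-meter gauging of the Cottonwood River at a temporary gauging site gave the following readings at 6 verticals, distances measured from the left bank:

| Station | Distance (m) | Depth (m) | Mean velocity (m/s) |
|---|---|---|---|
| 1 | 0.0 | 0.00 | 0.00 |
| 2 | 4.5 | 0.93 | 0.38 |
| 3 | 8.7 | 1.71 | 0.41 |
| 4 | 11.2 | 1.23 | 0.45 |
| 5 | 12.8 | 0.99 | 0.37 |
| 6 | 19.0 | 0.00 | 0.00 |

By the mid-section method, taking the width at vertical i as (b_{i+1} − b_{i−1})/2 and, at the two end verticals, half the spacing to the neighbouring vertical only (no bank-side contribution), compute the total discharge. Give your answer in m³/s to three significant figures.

6.45 m³/s

w_2 = (8.7 − 0.0)/2 = 4.35 m; q_2 = 0.38 × 0.93 × 4.35 = 1.537 m³/s
w_3 = (11.2 − 4.5)/2 = 3.35 m; q_3 = 0.41 × 1.71 × 3.35 = 2.349 m³/s
w_4 = (12.8 − 8.7)/2 = 2.05 m; q_4 = 0.45 × 1.23 × 2.05 = 1.135 m³/s
w_5 = (19.0 − 11.2)/2 = 3.9 m; q_5 = 0.37 × 0.99 × 3.9 = 1.429 m³/s
Stations 1, 6 contribute zero (depth or velocity is 0).
Q = Σ qᵢ = 6.449 m³/s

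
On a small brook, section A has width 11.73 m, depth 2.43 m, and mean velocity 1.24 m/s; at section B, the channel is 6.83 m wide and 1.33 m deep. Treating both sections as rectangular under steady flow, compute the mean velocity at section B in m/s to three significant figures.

3.89 m/s

Q = A₁V₁ = (11.73×2.43) × 1.24 = 35.34 m³/s
A₂ = 6.83 × 1.33 = 9.084 m²
V₂ = Q/A₂ = 35.34/9.084 = 3.891 m/s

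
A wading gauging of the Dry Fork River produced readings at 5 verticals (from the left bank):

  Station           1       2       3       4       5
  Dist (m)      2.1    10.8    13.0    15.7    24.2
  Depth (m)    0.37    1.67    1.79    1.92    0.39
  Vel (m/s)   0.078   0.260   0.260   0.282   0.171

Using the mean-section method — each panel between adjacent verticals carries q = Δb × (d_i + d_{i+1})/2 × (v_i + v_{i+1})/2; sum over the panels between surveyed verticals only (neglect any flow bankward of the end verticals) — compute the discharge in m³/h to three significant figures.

21900 m³/h

Panel 1-2: Δb = 8.7 m, d̄ = (0.37+1.67)/2 = 1.02, v̄ = (0.078+0.260)/2 = 0.169 → q = 8.7×1.02×0.169 = 1.500 m³/s
Panel 2-3: Δb = 2.2 m, d̄ = (1.67+1.79)/2 = 1.73, v̄ = (0.260+0.260)/2 = 0.26 → q = 2.2×1.73×0.26 = 0.9896 m³/s
Panel 3-4: Δb = 2.7 m, d̄ = (1.79+1.92)/2 = 1.855, v̄ = (0.260+0.282)/2 = 0.271 → q = 2.7×1.855×0.271 = 1.357 m³/s
Panel 4-5: Δb = 8.5 m, d̄ = (1.92+0.39)/2 = 1.155, v̄ = (0.282+0.171)/2 = 0.2265 → q = 8.5×1.155×0.2265 = 2.224 m³/s
Q = Σ q = 6.070 m³/s
= 6.070 × 3600 = 21850 m³/h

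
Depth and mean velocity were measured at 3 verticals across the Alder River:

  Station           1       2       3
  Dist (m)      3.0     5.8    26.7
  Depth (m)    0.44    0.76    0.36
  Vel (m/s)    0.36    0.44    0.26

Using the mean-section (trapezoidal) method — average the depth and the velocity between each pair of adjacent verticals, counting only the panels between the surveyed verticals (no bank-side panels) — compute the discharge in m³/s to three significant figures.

4.77 m³/s

Panel 1-2: Δb = 2.8 m, d̄ = (0.44+0.76)/2 = 0.6, v̄ = (0.36+0.44)/2 = 0.4 → q = 2.8×0.6×0.4 = 0.6720 m³/s
Panel 2-3: Δb = 20.9 m, d̄ = (0.76+0.36)/2 = 0.56, v̄ = (0.44+0.26)/2 = 0.35 → q = 20.9×0.56×0.35 = 4.096 m³/s
Q = Σ q = 4.768 m³/s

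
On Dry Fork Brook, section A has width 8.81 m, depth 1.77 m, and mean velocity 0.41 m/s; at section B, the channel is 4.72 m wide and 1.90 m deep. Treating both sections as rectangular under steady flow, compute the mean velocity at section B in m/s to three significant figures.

0.713 m/s

Q = A₁V₁ = (8.81×1.77) × 0.41 = 6.393 m³/s
A₂ = 4.72 × 1.90 = 8.968 m²
V₂ = Q/A₂ = 6.393/8.968 = 0.7129 m/s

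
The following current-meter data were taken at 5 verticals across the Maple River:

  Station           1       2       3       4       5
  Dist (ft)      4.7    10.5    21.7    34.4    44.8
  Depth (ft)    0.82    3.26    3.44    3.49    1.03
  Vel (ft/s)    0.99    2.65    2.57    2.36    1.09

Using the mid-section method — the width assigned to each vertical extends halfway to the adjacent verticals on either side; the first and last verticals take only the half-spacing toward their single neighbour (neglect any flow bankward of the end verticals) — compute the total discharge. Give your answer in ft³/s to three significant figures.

282 ft³/s

w_1 = (10.5 − 4.7)/2 = 2.9 ft; q_1 = 0.99 × 0.82 × 2.9 = 2.354 ft³/s
w_2 = (21.7 − 4.7)/2 = 8.5 ft; q_2 = 2.65 × 3.26 × 8.5 = 73.43 ft³/s
w_3 = (34.4 − 10.5)/2 = 11.95 ft; q_3 = 2.57 × 3.44 × 11.95 = 105.6 ft³/s
w_4 = (44.8 − 21.7)/2 = 11.55 ft; q_4 = 2.36 × 3.49 × 11.55 = 95.13 ft³/s
w_5 = (44.8 − 34.4)/2 = 5.2 ft; q_5 = 1.09 × 1.03 × 5.2 = 5.838 ft³/s
Q = Σ qᵢ = 282.4 ft³/s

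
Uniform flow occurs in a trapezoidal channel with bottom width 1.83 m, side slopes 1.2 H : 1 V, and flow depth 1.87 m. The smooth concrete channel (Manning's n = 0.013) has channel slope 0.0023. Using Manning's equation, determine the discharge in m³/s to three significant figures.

28.0 m³/s

A = (b + z·y)·y = (1.83 + 1.2×1.87)×1.87 = 7.618 m²
P = b + 2y√(1+z²) = 1.83 + 2×1.87×√(1+1.2²) = 7.672 m
R = A/P = 7.618/7.672 = 0.9930 m
Q = (1/n)·A·R^(2/3)·S^(1/2) = (1/0.013) × 7.618 × 0.9930^(2/3) × 0.0023^(1/2) = 27.97 m³/s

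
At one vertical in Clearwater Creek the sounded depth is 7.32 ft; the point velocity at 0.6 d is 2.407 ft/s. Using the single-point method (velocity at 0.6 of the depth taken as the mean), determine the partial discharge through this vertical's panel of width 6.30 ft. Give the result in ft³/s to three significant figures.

v̄ = v₀.₆ = 2.407 ft/s
q = v̄ × d × w = 2.407 × 7.32 × 6.30 = 111.0 ft³/s

111 ft³/s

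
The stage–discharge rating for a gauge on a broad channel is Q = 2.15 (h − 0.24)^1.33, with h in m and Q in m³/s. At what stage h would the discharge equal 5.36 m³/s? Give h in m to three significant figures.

2.23 m

h − h₀ = (Q/C)^(1/b) = (5.36/2.15)^(1/1.33) = 1.987 m
h = 0.24 + 1.987 = 2.227 m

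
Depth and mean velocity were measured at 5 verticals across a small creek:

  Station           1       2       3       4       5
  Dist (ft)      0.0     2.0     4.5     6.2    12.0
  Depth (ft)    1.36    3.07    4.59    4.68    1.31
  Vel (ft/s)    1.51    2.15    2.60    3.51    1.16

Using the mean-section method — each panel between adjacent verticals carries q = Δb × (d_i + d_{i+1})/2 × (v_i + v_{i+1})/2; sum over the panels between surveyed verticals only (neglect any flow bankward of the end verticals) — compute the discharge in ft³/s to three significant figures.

95.5 ft³/s

Panel 1-2: Δb = 2 ft, d̄ = (1.36+3.07)/2 = 2.215, v̄ = (1.51+2.15)/2 = 1.83 → q = 2×2.215×1.83 = 8.107 ft³/s
Panel 2-3: Δb = 2.5 ft, d̄ = (3.07+4.59)/2 = 3.83, v̄ = (2.15+2.60)/2 = 2.375 → q = 2.5×3.83×2.375 = 22.74 ft³/s
Panel 3-4: Δb = 1.7 ft, d̄ = (4.59+4.68)/2 = 4.635, v̄ = (2.60+3.51)/2 = 3.055 → q = 1.7×4.635×3.055 = 24.07 ft³/s
Panel 4-5: Δb = 5.8 ft, d̄ = (4.68+1.31)/2 = 2.995, v̄ = (3.51+1.16)/2 = 2.335 → q = 5.8×2.995×2.335 = 40.56 ft³/s
Q = Σ q = 95.48 ft³/s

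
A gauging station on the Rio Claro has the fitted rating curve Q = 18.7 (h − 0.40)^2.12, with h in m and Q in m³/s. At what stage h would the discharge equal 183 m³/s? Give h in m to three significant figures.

3.33 m

h − h₀ = (Q/C)^(1/b) = (183/18.7)^(1/2.12) = 2.933 m
h = 0.40 + 2.933 = 3.333 m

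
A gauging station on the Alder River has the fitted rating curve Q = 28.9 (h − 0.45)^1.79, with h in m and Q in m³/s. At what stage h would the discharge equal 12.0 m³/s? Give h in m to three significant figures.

h − h₀ = (Q/C)^(1/b) = (12.0/28.9)^(1/1.79) = 0.6120 m
h = 0.45 + 0.6120 = 1.062 m

1.06 m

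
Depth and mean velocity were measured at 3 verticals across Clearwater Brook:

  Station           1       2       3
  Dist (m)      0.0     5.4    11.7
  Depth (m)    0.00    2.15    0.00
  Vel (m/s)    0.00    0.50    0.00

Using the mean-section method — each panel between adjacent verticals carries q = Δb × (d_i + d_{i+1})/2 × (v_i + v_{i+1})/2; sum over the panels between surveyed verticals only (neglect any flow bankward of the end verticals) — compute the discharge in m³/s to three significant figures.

Panel 1-2: Δb = 5.4 m, d̄ = (0.00+2.15)/2 = 1.075, v̄ = (0.00+0.50)/2 = 0.25 → q = 5.4×1.075×0.25 = 1.451 m³/s
Panel 2-3: Δb = 6.3 m, d̄ = (2.15+0.00)/2 = 1.075, v̄ = (0.50+0.00)/2 = 0.25 → q = 6.3×1.075×0.25 = 1.693 m³/s
Q = Σ q = 3.144 m³/s

3.14 m³/s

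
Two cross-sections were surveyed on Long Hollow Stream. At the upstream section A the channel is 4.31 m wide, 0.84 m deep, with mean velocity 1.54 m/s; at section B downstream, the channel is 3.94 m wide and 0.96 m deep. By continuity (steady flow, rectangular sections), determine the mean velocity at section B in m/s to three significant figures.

Q = A₁V₁ = (4.31×0.84) × 1.54 = 5.575 m³/s
A₂ = 3.94 × 0.96 = 3.782 m²
V₂ = Q/A₂ = 5.575/3.782 = 1.474 m/s

1.47 m/s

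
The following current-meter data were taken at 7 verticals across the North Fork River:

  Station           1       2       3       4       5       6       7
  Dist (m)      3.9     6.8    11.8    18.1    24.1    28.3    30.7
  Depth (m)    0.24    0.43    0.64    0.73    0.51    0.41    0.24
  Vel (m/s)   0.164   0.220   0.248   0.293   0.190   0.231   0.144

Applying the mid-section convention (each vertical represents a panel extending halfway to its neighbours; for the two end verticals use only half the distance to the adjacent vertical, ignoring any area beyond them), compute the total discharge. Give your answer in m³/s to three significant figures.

w_1 = (6.8 − 3.9)/2 = 1.45 m; q_1 = 0.164 × 0.24 × 1.45 = 0.05707 m³/s
w_2 = (11.8 − 3.9)/2 = 3.95 m; q_2 = 0.220 × 0.43 × 3.95 = 0.3737 m³/s
w_3 = (18.1 − 6.8)/2 = 5.65 m; q_3 = 0.248 × 0.64 × 5.65 = 0.8968 m³/s
w_4 = (24.1 − 11.8)/2 = 6.15 m; q_4 = 0.293 × 0.73 × 6.15 = 1.315 m³/s
w_5 = (28.3 − 18.1)/2 = 5.1 m; q_5 = 0.190 × 0.51 × 5.1 = 0.4942 m³/s
w_6 = (30.7 − 24.1)/2 = 3.3 m; q_6 = 0.231 × 0.41 × 3.3 = 0.3125 m³/s
w_7 = (30.7 − 28.3)/2 = 1.2 m; q_7 = 0.144 × 0.24 × 1.2 = 0.04147 m³/s
Q = Σ qᵢ = 3.491 m³/s

3.49 m³/s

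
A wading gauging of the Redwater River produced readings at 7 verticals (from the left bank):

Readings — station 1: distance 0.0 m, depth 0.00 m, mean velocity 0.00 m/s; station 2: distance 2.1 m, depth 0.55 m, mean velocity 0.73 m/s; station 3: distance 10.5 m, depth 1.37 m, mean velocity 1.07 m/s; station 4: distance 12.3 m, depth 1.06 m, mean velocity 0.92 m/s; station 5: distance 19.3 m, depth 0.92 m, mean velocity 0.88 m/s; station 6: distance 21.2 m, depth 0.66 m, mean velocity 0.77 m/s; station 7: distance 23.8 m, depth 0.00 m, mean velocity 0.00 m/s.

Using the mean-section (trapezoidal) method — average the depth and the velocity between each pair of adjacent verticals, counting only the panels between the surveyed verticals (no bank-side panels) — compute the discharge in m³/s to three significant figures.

17.5 m³/s

Panel 1-2: Δb = 2.1 m, d̄ = (0.00+0.55)/2 = 0.275, v̄ = (0.00+0.73)/2 = 0.365 → q = 2.1×0.275×0.365 = 0.2108 m³/s
Panel 2-3: Δb = 8.4 m, d̄ = (0.55+1.37)/2 = 0.96, v̄ = (0.73+1.07)/2 = 0.9 → q = 8.4×0.96×0.9 = 7.258 m³/s
Panel 3-4: Δb = 1.8 m, d̄ = (1.37+1.06)/2 = 1.215, v̄ = (1.07+0.92)/2 = 0.995 → q = 1.8×1.215×0.995 = 2.176 m³/s
Panel 4-5: Δb = 7 m, d̄ = (1.06+0.92)/2 = 0.99, v̄ = (0.92+0.88)/2 = 0.9 → q = 7×0.99×0.9 = 6.237 m³/s
Panel 5-6: Δb = 1.9 m, d̄ = (0.92+0.66)/2 = 0.79, v̄ = (0.88+0.77)/2 = 0.825 → q = 1.9×0.79×0.825 = 1.238 m³/s
Panel 6-7: Δb = 2.6 m, d̄ = (0.66+0.00)/2 = 0.33, v̄ = (0.77+0.00)/2 = 0.385 → q = 2.6×0.33×0.385 = 0.3303 m³/s
Q = Σ q = 17.45 m³/s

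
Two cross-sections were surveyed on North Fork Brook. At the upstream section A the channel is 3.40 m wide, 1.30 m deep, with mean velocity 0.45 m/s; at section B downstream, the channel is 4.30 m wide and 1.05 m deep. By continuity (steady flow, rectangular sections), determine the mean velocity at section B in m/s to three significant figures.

0.441 m/s

Q = A₁V₁ = (3.40×1.30) × 0.45 = 1.989 m³/s
A₂ = 4.30 × 1.05 = 4.515 m²
V₂ = Q/A₂ = 1.989/4.515 = 0.4405 m/s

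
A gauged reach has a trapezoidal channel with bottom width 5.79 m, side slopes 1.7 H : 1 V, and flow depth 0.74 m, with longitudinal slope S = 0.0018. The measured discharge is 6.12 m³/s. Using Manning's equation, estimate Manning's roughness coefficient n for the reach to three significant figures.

0.0257

A = (b + z·y)·y = (5.79 + 1.7×0.74)×0.74 = 5.216 m²
P = b + 2y√(1+z²) = 5.79 + 2×0.74×√(1+1.7²) = 8.709 m
R = A/P = 5.216/8.709 = 0.5989 m
n = (1/Q)·A·R^(2/3)·S^(1/2) = (1/6.12) × 5.216 × 0.7105 × 0.04243 = 0.02569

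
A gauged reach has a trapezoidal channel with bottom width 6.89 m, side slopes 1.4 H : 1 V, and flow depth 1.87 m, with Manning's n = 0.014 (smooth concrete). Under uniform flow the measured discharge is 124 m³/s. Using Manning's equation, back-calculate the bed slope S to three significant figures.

A = (b + z·y)·y = (6.89 + 1.4×1.87)×1.87 = 17.78 m²
P = b + 2y√(1+z²) = 6.89 + 2×1.87×√(1+1.4²) = 13.32 m
R = A/P = 17.78/13.32 = 1.334 m
S = (Q·n / (1·A·R^(2/3)))² = (124×0.014 / (1×17.78×1.212))² = 0.006489

0.00649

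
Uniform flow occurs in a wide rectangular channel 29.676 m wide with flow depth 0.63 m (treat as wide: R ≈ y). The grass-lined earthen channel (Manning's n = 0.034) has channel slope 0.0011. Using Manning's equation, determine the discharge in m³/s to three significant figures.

A = b·y = 29.676 × 0.63 = 18.70 m²
Wide channel: R ≈ y = 0.63 m
Q = (1/n)·A·R^(2/3)·S^(1/2) = (1/0.034) × 18.70 × 0.6300^(2/3) × 0.0011^(1/2) = 13.40 m³/s

13.4 m³/s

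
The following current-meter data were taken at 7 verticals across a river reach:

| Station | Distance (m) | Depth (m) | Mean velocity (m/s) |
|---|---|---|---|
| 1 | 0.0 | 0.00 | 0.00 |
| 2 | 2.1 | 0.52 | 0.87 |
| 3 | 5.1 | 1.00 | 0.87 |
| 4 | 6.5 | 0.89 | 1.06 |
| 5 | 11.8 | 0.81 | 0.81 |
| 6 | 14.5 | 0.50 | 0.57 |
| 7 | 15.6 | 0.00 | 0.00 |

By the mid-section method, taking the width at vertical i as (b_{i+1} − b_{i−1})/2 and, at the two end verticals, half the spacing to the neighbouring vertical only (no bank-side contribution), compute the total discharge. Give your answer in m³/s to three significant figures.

w_2 = (5.1 − 0.0)/2 = 2.55 m; q_2 = 0.87 × 0.52 × 2.55 = 1.154 m³/s
w_3 = (6.5 − 2.1)/2 = 2.2 m; q_3 = 0.87 × 1.00 × 2.2 = 1.914 m³/s
w_4 = (11.8 − 5.1)/2 = 3.35 m; q_4 = 1.06 × 0.89 × 3.35 = 3.160 m³/s
w_5 = (14.5 − 6.5)/2 = 4 m; q_5 = 0.81 × 0.81 × 4 = 2.624 m³/s
w_6 = (15.6 − 11.8)/2 = 1.9 m; q_6 = 0.57 × 0.50 × 1.9 = 0.5415 m³/s
Stations 1, 7 contribute zero (depth or velocity is 0).
Q = Σ qᵢ = 9.394 m³/s

9.39 m³/s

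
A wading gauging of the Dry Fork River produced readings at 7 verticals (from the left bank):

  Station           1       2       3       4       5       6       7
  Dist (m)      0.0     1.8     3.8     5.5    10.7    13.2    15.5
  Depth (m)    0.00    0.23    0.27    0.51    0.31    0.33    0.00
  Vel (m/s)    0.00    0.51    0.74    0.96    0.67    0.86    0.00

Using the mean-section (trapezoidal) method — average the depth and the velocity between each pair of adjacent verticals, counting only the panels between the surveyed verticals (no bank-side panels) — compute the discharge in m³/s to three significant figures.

3.44 m³/s

Panel 1-2: Δb = 1.8 m, d̄ = (0.00+0.23)/2 = 0.115, v̄ = (0.00+0.51)/2 = 0.255 → q = 1.8×0.115×0.255 = 0.05279 m³/s
Panel 2-3: Δb = 2 m, d̄ = (0.23+0.27)/2 = 0.25, v̄ = (0.51+0.74)/2 = 0.625 → q = 2×0.25×0.625 = 0.3125 m³/s
Panel 3-4: Δb = 1.7 m, d̄ = (0.27+0.51)/2 = 0.39, v̄ = (0.74+0.96)/2 = 0.85 → q = 1.7×0.39×0.85 = 0.5636 m³/s
Panel 4-5: Δb = 5.2 m, d̄ = (0.51+0.31)/2 = 0.41, v̄ = (0.96+0.67)/2 = 0.815 → q = 5.2×0.41×0.815 = 1.738 m³/s
Panel 5-6: Δb = 2.5 m, d̄ = (0.31+0.33)/2 = 0.32, v̄ = (0.67+0.86)/2 = 0.765 → q = 2.5×0.32×0.765 = 0.6120 m³/s
Panel 6-7: Δb = 2.3 m, d̄ = (0.33+0.00)/2 = 0.165, v̄ = (0.86+0.00)/2 = 0.43 → q = 2.3×0.165×0.43 = 0.1632 m³/s
Q = Σ q = 3.442 m³/s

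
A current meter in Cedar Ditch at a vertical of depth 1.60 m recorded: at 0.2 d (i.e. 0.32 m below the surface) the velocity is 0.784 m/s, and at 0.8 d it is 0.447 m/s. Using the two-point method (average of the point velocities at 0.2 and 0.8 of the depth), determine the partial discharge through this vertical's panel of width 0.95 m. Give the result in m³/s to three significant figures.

v̄ = (0.784 + 0.447) / 2 = 0.6155 m/s
q = v̄ × d × w = 0.6155 × 1.60 × 0.95 = 0.9356 m³/s

0.936 m³/s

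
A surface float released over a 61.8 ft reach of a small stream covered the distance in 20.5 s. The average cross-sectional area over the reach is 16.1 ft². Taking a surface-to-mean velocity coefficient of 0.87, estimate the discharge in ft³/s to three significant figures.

42.2 ft³/s

v_surface = L / t̄ = 61.8 / 20.5 = 3.015 ft/s
v_mean = 0.87 × 3.015 = 2.623 ft/s
Q = A × v_mean = 16.1 × 2.623 = 42.23 ft³/s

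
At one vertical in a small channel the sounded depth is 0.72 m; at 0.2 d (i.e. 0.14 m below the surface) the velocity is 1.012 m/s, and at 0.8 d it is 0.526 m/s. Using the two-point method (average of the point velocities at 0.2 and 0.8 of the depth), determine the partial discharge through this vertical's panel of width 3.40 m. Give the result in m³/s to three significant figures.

v̄ = (1.012 + 0.526) / 2 = 0.7690 m/s
q = v̄ × d × w = 0.7690 × 0.72 × 3.40 = 1.883 m³/s

1.88 m³/s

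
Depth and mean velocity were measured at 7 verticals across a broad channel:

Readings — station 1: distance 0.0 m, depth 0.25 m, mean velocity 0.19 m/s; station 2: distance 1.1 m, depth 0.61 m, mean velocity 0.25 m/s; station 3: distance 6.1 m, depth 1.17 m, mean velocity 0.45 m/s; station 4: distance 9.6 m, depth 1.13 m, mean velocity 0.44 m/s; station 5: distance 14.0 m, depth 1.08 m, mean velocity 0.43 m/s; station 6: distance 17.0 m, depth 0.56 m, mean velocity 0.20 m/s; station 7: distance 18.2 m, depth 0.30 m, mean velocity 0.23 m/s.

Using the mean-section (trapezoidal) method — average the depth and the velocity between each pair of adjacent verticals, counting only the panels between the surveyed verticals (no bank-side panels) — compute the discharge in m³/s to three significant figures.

6.45 m³/s

Panel 1-2: Δb = 1.1 m, d̄ = (0.25+0.61)/2 = 0.43, v̄ = (0.19+0.25)/2 = 0.22 → q = 1.1×0.43×0.22 = 0.1041 m³/s
Panel 2-3: Δb = 5 m, d̄ = (0.61+1.17)/2 = 0.89, v̄ = (0.25+0.45)/2 = 0.35 → q = 5×0.89×0.35 = 1.558 m³/s
Panel 3-4: Δb = 3.5 m, d̄ = (1.17+1.13)/2 = 1.15, v̄ = (0.45+0.44)/2 = 0.445 → q = 3.5×1.15×0.445 = 1.791 m³/s
Panel 4-5: Δb = 4.4 m, d̄ = (1.13+1.08)/2 = 1.105, v̄ = (0.44+0.43)/2 = 0.435 → q = 4.4×1.105×0.435 = 2.115 m³/s
Panel 5-6: Δb = 3 m, d̄ = (1.08+0.56)/2 = 0.82, v̄ = (0.43+0.20)/2 = 0.315 → q = 3×0.82×0.315 = 0.7749 m³/s
Panel 6-7: Δb = 1.2 m, d̄ = (0.56+0.30)/2 = 0.43, v̄ = (0.20+0.23)/2 = 0.215 → q = 1.2×0.43×0.215 = 0.1109 m³/s
Q = Σ q = 6.453 m³/s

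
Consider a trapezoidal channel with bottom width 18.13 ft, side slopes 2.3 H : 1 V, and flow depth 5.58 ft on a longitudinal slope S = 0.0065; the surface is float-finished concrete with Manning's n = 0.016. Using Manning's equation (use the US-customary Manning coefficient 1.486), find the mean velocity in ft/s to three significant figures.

18.1 ft/s

A = (b + z·y)·y = (18.13 + 2.3×5.58)×5.58 = 172.8 ft²
P = b + 2y√(1+z²) = 18.13 + 2×5.58×√(1+2.3²) = 46.12 ft
R = A/P = 172.8/46.12 = 3.746 ft
Q = (1.486/n)·A·R^(2/3)·S^(1/2) = (1.486/0.016) × 172.8 × 3.746^(2/3) × 0.0065^(1/2) = 3121 ft³/s
V = Q/A = 3121/172.8 = 18.06 ft/s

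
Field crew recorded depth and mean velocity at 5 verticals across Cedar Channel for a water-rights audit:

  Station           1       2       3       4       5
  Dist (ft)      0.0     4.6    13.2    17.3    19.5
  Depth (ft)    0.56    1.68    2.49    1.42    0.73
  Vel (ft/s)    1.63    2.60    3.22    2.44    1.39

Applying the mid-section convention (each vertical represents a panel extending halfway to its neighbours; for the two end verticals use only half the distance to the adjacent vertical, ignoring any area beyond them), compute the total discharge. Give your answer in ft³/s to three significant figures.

93.9 ft³/s

w_1 = (4.6 − 0.0)/2 = 2.3 ft; q_1 = 1.63 × 0.56 × 2.3 = 2.099 ft³/s
w_2 = (13.2 − 0.0)/2 = 6.6 ft; q_2 = 2.60 × 1.68 × 6.6 = 28.83 ft³/s
w_3 = (17.3 − 4.6)/2 = 6.35 ft; q_3 = 3.22 × 2.49 × 6.35 = 50.91 ft³/s
w_4 = (19.5 − 13.2)/2 = 3.15 ft; q_4 = 2.44 × 1.42 × 3.15 = 10.91 ft³/s
w_5 = (19.5 − 17.3)/2 = 1.1 ft; q_5 = 1.39 × 0.73 × 1.1 = 1.116 ft³/s
Q = Σ qᵢ = 93.87 ft³/s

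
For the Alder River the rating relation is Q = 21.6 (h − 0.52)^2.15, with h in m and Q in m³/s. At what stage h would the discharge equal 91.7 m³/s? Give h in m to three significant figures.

h − h₀ = (Q/C)^(1/b) = (91.7/21.6)^(1/2.15) = 1.959 m
h = 0.52 + 1.959 = 2.479 m

2.48 m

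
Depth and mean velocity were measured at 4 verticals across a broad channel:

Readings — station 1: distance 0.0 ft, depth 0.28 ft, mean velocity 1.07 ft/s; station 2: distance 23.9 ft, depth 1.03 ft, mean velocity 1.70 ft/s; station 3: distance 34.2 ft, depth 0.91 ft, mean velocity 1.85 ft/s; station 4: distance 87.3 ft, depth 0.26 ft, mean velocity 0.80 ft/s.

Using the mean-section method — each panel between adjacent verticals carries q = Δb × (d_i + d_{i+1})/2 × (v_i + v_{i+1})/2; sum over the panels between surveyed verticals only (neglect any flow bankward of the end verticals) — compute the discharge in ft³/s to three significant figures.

Panel 1-2: Δb = 23.9 ft, d̄ = (0.28+1.03)/2 = 0.655, v̄ = (1.07+1.70)/2 = 1.385 → q = 23.9×0.655×1.385 = 21.68 ft³/s
Panel 2-3: Δb = 10.3 ft, d̄ = (1.03+0.91)/2 = 0.97, v̄ = (1.70+1.85)/2 = 1.775 → q = 10.3×0.97×1.775 = 17.73 ft³/s
Panel 3-4: Δb = 53.1 ft, d̄ = (0.91+0.26)/2 = 0.585, v̄ = (1.85+0.80)/2 = 1.325 → q = 53.1×0.585×1.325 = 41.16 ft³/s
Q = Σ q = 80.57 ft³/s

80.6 ft³/s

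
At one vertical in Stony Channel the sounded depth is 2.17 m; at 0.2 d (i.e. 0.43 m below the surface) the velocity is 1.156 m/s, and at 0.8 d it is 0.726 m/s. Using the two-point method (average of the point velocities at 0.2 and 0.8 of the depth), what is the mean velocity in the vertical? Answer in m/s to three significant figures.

0.941 m/s

v̄ = (1.156 + 0.726) / 2 = 0.9410 m/s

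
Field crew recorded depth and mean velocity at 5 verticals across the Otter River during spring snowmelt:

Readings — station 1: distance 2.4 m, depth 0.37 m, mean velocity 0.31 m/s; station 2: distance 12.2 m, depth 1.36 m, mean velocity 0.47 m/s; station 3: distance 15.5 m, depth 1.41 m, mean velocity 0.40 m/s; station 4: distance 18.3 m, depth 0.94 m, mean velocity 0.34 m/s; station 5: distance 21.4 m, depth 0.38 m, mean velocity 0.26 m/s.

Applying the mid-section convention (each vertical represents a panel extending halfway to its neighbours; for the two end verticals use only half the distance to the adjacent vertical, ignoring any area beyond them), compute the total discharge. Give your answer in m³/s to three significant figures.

w_1 = (12.2 − 2.4)/2 = 4.9 m; q_1 = 0.31 × 0.37 × 4.9 = 0.5620 m³/s
w_2 = (15.5 − 2.4)/2 = 6.55 m; q_2 = 0.47 × 1.36 × 6.55 = 4.187 m³/s
w_3 = (18.3 − 12.2)/2 = 3.05 m; q_3 = 0.40 × 1.41 × 3.05 = 1.720 m³/s
w_4 = (21.4 − 15.5)/2 = 2.95 m; q_4 = 0.34 × 0.94 × 2.95 = 0.9428 m³/s
w_5 = (21.4 − 18.3)/2 = 1.55 m; q_5 = 0.26 × 0.38 × 1.55 = 0.1531 m³/s
Q = Σ qᵢ = 7.565 m³/s

7.56 m³/s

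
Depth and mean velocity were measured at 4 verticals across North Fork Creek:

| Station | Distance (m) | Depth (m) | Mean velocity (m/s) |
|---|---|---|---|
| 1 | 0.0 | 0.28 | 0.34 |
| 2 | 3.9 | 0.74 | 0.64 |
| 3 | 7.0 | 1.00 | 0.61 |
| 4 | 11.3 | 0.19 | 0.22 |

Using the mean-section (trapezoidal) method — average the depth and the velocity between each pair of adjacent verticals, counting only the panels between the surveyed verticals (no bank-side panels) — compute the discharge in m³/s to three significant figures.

Panel 1-2: Δb = 3.9 m, d̄ = (0.28+0.74)/2 = 0.51, v̄ = (0.34+0.64)/2 = 0.49 → q = 3.9×0.51×0.49 = 0.9746 m³/s
Panel 2-3: Δb = 3.1 m, d̄ = (0.74+1.00)/2 = 0.87, v̄ = (0.64+0.61)/2 = 0.625 → q = 3.1×0.87×0.625 = 1.686 m³/s
Panel 3-4: Δb = 4.3 m, d̄ = (1.00+0.19)/2 = 0.595, v̄ = (0.61+0.22)/2 = 0.415 → q = 4.3×0.595×0.415 = 1.062 m³/s
Q = Σ q = 3.722 m³/s

3.72 m³/s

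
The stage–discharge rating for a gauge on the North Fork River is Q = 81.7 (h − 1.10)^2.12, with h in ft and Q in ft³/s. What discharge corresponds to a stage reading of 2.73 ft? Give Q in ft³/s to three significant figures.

230 ft³/s

Q = 81.7 × (2.73 − 1.10)^2.12 = 81.7 × 1.63^2.12 = 230.2 ft³/s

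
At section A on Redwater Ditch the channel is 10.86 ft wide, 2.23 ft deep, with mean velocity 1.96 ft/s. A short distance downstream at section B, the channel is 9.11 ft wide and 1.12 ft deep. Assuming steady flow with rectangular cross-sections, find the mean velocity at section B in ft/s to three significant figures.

Q = A₁V₁ = (10.86×2.23) × 1.96 = 47.47 ft³/s
A₂ = 9.11 × 1.12 = 10.20 ft²
V₂ = Q/A₂ = 47.47/10.20 = 4.652 ft/s

4.65 ft/s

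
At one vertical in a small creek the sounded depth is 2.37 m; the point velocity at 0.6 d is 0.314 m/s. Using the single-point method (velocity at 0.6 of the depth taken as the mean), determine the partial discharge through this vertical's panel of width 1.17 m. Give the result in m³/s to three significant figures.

v̄ = v₀.₆ = 0.314 m/s
q = v̄ × d × w = 0.3140 × 2.37 × 1.17 = 0.8707 m³/s

0.871 m³/s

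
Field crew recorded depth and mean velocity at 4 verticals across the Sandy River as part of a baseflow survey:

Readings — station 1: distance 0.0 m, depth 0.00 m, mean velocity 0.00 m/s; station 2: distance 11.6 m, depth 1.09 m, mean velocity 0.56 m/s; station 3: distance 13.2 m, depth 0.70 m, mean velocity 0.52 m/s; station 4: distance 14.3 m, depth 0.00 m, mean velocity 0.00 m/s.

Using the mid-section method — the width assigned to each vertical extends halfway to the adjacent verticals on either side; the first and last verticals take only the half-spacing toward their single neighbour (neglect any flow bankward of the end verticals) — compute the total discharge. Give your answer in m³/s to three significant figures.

w_2 = (13.2 − 0.0)/2 = 6.6 m; q_2 = 0.56 × 1.09 × 6.6 = 4.029 m³/s
w_3 = (14.3 − 11.6)/2 = 1.35 m; q_3 = 0.52 × 0.70 × 1.35 = 0.4914 m³/s
Stations 1, 4 contribute zero (depth or velocity is 0).
Q = Σ qᵢ = 4.520 m³/s

4.52 m³/s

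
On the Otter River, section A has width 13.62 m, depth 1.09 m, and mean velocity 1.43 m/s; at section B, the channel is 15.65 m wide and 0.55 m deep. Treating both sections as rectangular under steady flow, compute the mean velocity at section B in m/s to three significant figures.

2.47 m/s

Q = A₁V₁ = (13.62×1.09) × 1.43 = 21.23 m³/s
A₂ = 15.65 × 0.55 = 8.608 m²
V₂ = Q/A₂ = 21.23/8.608 = 2.466 m/s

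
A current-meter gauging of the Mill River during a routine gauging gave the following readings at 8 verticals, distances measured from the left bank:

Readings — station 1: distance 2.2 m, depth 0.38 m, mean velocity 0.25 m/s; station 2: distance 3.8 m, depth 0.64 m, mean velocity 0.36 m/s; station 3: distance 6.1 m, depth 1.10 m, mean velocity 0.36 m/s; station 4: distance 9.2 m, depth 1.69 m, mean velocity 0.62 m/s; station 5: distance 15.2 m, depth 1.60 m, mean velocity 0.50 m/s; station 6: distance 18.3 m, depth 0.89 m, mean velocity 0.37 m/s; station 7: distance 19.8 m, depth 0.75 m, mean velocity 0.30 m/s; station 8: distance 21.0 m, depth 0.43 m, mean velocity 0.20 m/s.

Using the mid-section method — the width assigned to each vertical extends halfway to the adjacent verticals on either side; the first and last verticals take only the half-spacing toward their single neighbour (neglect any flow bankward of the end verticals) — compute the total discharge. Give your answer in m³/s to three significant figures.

w_1 = (3.8 − 2.2)/2 = 0.8 m; q_1 = 0.25 × 0.38 × 0.8 = 0.07600 m³/s
w_2 = (6.1 − 2.2)/2 = 1.95 m; q_2 = 0.36 × 0.64 × 1.95 = 0.4493 m³/s
w_3 = (9.2 − 3.8)/2 = 2.7 m; q_3 = 0.36 × 1.10 × 2.7 = 1.069 m³/s
w_4 = (15.2 − 6.1)/2 = 4.55 m; q_4 = 0.62 × 1.69 × 4.55 = 4.767 m³/s
w_5 = (18.3 − 9.2)/2 = 4.55 m; q_5 = 0.50 × 1.60 × 4.55 = 3.640 m³/s
w_6 = (19.8 − 15.2)/2 = 2.3 m; q_6 = 0.37 × 0.89 × 2.3 = 0.7574 m³/s
w_7 = (21.0 − 18.3)/2 = 1.35 m; q_7 = 0.30 × 0.75 × 1.35 = 0.3038 m³/s
w_8 = (21.0 − 19.8)/2 = 0.6 m; q_8 = 0.20 × 0.43 × 0.6 = 0.05160 m³/s
Q = Σ qᵢ = 11.11 m³/s

11.1 m³/s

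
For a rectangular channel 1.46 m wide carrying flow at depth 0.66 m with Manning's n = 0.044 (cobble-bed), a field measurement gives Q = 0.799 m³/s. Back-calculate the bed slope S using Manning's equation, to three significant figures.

0.00547

A = b·y = 1.46 × 0.66 = 0.9636 m²
P = b + 2y = 1.46 + 2×0.66 = 2.780 m
R = A/P = 0.9636/2.780 = 0.3466 m
S = (Q·n / (1·A·R^(2/3)))² = (0.799×0.044 / (1×0.9636×0.4934))² = 0.005467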